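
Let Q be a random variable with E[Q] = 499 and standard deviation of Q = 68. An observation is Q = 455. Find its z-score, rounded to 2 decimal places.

z = (Q − E[Q]) / standard deviation of Q = (455 − 499) / 68 ≈ -0.65.

z = -0.65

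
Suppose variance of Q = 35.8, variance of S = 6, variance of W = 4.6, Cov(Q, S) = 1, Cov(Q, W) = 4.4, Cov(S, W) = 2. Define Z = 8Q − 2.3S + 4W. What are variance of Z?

variance of Z = a²·variance of Q + b²·variance of S + c²·variance of W + 2ab·Cov(Q, S) + 2ac·Cov(Q, W) + 2bc·Cov(S, W), with a = 8, b = -2.3, c = 4.
= 2291.2 + 31.74 + 73.6 + (-36.8) + 281.6 + (-36.8)
= 2604.54.

variance of Z = 2604.54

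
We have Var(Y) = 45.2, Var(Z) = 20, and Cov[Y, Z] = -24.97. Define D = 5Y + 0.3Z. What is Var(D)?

Var(D) = 1056.89

Var(D) = a²·Var(Y) + b²·Var(Z) + 2ab·Cov[Y, Z] with a = 5, b = 0.3.
= 5²·45.2 + 0.3²·20 + 2·5·0.3·(-24.97)
= 1130 + 1.8 + (-74.91) = 1056.89.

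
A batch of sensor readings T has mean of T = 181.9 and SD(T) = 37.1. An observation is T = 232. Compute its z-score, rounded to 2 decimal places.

z = 1.35

z = (T − mean of T) / SD(T) = (232 − 181.9) / 37.1 ≈ 1.35.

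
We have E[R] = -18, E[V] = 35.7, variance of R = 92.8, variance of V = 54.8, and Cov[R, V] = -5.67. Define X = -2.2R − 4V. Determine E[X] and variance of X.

E[X] = -103.2, variance of X = 1226.16

E[X] = (-2.2)·E[R] + (-4)·E[V] = (-2.2)·(-18) + (-4)·35.7 = -103.2.
variance of X = a²·variance of R + b²·variance of V + 2ab·Cov[R, V] with a = -2.2, b = -4.
= (-2.2)²·92.8 + (-4)²·54.8 + 2·(-2.2)·(-4)·(-5.67)
= 449.152 + 876.8 + (-99.792) = 1226.16.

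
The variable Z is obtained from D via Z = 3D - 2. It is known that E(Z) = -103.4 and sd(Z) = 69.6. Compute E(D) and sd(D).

From Z = 3D - 2: E(Z) = a·E(D) + b, so E(D) = (E(Z) − b)/a = (-103.4 − (-2))/3 = -33.8.
sd(Z) = |a|·sd(D), so sd(D) = 69.6/|3| = 23.2.

E(D) = -33.8, sd(D) = 23.2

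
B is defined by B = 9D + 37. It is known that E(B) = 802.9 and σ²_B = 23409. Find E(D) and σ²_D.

From B = 9D + 37: E(B) = a·E(D) + b, so E(D) = (E(B) − b)/a = (802.9 − 37)/9 = 85.1.
σ²_B = a²·σ²_D, so σ²_D = 23409/9² = 289.

E(D) = 85.1, σ²_D = 289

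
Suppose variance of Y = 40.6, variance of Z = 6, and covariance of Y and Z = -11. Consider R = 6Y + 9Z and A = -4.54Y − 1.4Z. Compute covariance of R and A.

covariance of R and A = -639.684

By bilinearity, covariance of R and A = ac·variance of Y + bd·variance of Z + (ad+bc)·covariance of Y and Z, with a=6, b=9, c=-4.54, d=-1.4.
ac·variance of Y = 6·(-4.54)·40.6 = -1105.944
bd·variance of Z = 9·(-1.4)·6 = -75.6
(ad+bc)·covariance of Y and Z = (-49.26)·(-11) = 541.86
covariance of R and A = -1105.944 + (-75.6) + 541.86 = -639.684.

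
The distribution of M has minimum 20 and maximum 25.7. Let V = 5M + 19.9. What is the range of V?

Range of M = 25.7 − 20 = 5.7.
Range(V) = |a|·Range(M) = |5|·5.7 = 28.5.

Range(V) = 28.5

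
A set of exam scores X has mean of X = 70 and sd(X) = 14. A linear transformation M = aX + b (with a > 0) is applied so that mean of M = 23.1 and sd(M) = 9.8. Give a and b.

sd(M) = a·sd(X) (a > 0), so a = 9.8/14 = 0.7.
mean of M = a·mean of X + b, so b = 23.1 − 0.7·70 = -25.9.

a = 0.7, b = -25.9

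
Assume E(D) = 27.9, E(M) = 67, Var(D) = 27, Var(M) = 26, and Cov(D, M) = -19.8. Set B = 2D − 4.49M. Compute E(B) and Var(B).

E(B) = -245.03, Var(B) = 987.7706

E(B) = 2·E(D) + (-4.49)·E(M) = 2·27.9 + (-4.49)·67 = -245.03.
Var(B) = a²·Var(D) + b²·Var(M) + 2ab·Cov(D, M) with a = 2, b = -4.49.
= 2²·27 + (-4.49)²·26 + 2·2·(-4.49)·(-19.8)
= 108 + 524.1626 + 355.608 = 987.7706.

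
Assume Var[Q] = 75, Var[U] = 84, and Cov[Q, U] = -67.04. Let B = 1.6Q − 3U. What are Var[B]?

Var[B] = a²·Var[Q] + b²·Var[U] + 2ab·Cov[Q, U] with a = 1.6, b = -3.
= 1.6²·75 + (-3)²·84 + 2·1.6·(-3)·(-67.04)
= 192 + 756 + 643.584 = 1591.584.

Var[B] = 1591.584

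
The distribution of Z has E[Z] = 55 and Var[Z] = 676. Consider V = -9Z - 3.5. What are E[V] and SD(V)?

V = -9Z - 3.5 is linear with a = -9, b = -3.5.
E[V] = a·E[Z] + b = (-9)·55 + (-3.5) = -498.5.
SD(Z) = √676 = 26.
SD(V) = |a|·SD(Z) = |-9|·26 = 234.

E[V] = -498.5, SD(V) = 234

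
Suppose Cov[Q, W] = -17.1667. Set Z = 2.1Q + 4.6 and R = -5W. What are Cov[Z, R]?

Cov[Z, R] = a·c·Cov[Q, W] = 2.1·(-5)·(-17.1667) = 180.25035. Additive constants drop out.

Cov[Z, R] = 180.25035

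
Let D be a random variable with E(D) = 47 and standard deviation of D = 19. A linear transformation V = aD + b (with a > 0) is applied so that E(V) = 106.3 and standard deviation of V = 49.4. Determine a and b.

a = 2.6, b = -15.9

standard deviation of V = a·standard deviation of D (a > 0), so a = 49.4/19 = 2.6.
E(V) = a·E(D) + b, so b = 106.3 − 2.6·47 = -15.9.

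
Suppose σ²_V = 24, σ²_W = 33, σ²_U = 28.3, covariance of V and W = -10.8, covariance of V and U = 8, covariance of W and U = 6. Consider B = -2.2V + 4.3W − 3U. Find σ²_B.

σ²_B = 1136.166

σ²_B = a²·σ²_V + b²·σ²_W + c²·σ²_U + 2ab·covariance of V and W + 2ac·covariance of V and U + 2bc·covariance of W and U, with a = -2.2, b = 4.3, c = -3.
= 116.16 + 610.17 + 254.7 + 204.336 + 105.6 + (-154.8)
= 1136.166.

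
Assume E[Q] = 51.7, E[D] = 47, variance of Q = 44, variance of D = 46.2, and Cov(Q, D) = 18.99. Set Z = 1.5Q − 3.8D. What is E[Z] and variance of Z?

E[Z] = -101.05, variance of Z = 549.642

E[Z] = 1.5·E[Q] + (-3.8)·E[D] = 1.5·51.7 + (-3.8)·47 = -101.05.
variance of Z = a²·variance of Q + b²·variance of D + 2ab·Cov(Q, D) with a = 1.5, b = -3.8.
= 1.5²·44 + (-3.8)²·46.2 + 2·1.5·(-3.8)·18.99
= 99 + 667.128 + (-216.486) = 549.642.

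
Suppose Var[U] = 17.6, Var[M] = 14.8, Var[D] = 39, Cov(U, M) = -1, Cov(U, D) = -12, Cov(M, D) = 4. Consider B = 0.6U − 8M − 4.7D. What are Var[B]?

Var[B] = a²·Var[U] + b²·Var[M] + c²·Var[D] + 2ab·Cov(U, M) + 2ac·Cov(U, D) + 2bc·Cov(M, D), with a = 0.6, b = -8, c = -4.7.
= 6.336 + 947.2 + 861.51 + 9.6 + 67.68 + 300.8
= 2193.126.

Var[B] = 2193.126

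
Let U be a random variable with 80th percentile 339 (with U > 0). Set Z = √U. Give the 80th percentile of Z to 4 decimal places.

√U is increasing, so P_{80}(Z) = g(P_{80}(U)) ≈ 18.412.

80th percentile of Z = 18.412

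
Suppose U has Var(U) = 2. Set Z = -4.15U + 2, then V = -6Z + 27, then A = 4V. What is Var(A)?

Var(Z) = (-4.15)²·2 = 34.445.
Var(V) = (-6)²·34.445 = 1240.02.
Var(A) = 4²·1240.02 = 19840.32.

Var(A) = 19840.32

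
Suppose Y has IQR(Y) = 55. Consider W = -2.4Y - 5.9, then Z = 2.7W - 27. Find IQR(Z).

IQR(Z) = 356.4

IQR(W) = |-2.4|·55 = 132.
IQR(Z) = |2.7|·132 = 356.4.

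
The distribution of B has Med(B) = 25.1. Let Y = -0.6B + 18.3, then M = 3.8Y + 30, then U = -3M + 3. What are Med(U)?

Med(U) = -123.936

Med(Y) = (-0.6)·25.1 + 18.3 = 3.24.
Med(M) = 3.8·3.24 + 30 = 42.312.
Med(U) = (-3)·42.312 + 3 = -123.936.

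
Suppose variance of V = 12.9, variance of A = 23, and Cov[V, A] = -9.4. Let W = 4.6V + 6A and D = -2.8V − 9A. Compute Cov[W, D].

By bilinearity, Cov[W, D] = ac·variance of V + bd·variance of A + (ad+bc)·Cov[V, A], with a=4.6, b=6, c=-2.8, d=-9.
ac·variance of V = 4.6·(-2.8)·12.9 = -166.152
bd·variance of A = 6·(-9)·23 = -1242
(ad+bc)·Cov[V, A] = (-58.2)·(-9.4) = 547.08
Cov[W, D] = -166.152 + (-1242) + 547.08 = -861.072.

Cov[W, D] = -861.072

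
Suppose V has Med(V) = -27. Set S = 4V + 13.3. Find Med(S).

A linear map preserves order up to sign, so Med(S) = a·Med(V) + b = 4·(-27) + 13.3 = -94.7.

Med(S) = -94.7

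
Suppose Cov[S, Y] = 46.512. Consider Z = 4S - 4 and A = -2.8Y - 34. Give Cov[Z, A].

Cov[Z, A] = -520.9344

Cov[Z, A] = a·c·Cov[S, Y] = 4·(-2.8)·46.512 = -520.9344. Additive constants drop out.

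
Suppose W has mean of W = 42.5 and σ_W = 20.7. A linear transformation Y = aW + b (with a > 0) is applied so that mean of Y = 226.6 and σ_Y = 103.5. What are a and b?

a = 5, b = 14.1

σ_Y = a·σ_W (a > 0), so a = 103.5/20.7 = 5.
mean of Y = a·mean of W + b, so b = 226.6 − 5·42.5 = 14.1.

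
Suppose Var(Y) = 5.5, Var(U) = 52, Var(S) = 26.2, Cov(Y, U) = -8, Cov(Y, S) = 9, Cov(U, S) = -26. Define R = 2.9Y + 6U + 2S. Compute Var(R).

Var(R) = 1225.055

Var(R) = a²·Var(Y) + b²·Var(U) + c²·Var(S) + 2ab·Cov(Y, U) + 2ac·Cov(Y, S) + 2bc·Cov(U, S), with a = 2.9, b = 6, c = 2.
= 46.255 + 1872 + 104.8 + (-278.4) + 104.4 + (-624)
= 1225.055.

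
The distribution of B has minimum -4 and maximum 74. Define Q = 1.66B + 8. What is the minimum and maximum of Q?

a = 1.66 > 0, so min(Q) = a·min(B)+b = 1.66·(-4) + 8 = 1.36 and max(Q) = 1.66·74 + 8 = 130.84.

min(Q) = 1.36, max(Q) = 130.84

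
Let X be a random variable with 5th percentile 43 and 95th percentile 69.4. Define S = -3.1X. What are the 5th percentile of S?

Since a = -3.1 < 0 the transformation is decreasing, reversing order: the 5th percentile of S corresponds to the 95th percentile of X.
So P_{5}(S) = a·P_{95}(X) + b = (-3.1)·69.4 = -215.14.

5th percentile of S = -215.14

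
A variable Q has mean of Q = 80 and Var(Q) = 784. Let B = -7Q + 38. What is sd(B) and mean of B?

B = -7Q + 38 is linear with a = -7, b = 38.
sd(Q) = √784 = 28.
sd(B) = |a|·sd(Q) = |-7|·28 = 196.
mean of B = a·mean of Q + b = (-7)·80 + 38 = -522.

sd(B) = 196, mean of B = -522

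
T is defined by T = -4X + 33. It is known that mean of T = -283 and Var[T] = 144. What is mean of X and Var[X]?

mean of X = 79, Var[X] = 9

From T = -4X + 33: mean of T = a·mean of X + b, so mean of X = (mean of T − b)/a = (-283 − 33)/(-4) = 79.
Var[T] = a²·Var[X], so Var[X] = 144/(-4)² = 9.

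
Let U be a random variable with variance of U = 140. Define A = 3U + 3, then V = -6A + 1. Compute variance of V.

variance of V = 45360

variance of A = 3²·140 = 1260.
variance of V = (-6)²·1260 = 45360.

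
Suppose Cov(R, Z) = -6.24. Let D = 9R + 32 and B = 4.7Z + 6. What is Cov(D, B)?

Cov(D, B) = a·c·Cov(R, Z) = 9·4.7·(-6.24) = -263.952. Additive constants drop out.

Cov(D, B) = -263.952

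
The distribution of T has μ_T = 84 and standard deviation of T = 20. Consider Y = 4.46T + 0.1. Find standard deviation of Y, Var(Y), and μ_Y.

Y = 4.46T + 0.1 is linear with a = 4.46, b = 0.1.
standard deviation of Y = |a|·standard deviation of T = |4.46|·20 = 89.2.
Var(T) = 20² = 400.
Var(Y) = a²·Var(T) = 4.46²·400 = 7956.64 (the additive constant 0.1 does not affect variance).
μ_Y = a·μ_T + b = 4.46·84 + 0.1 = 374.74.

standard deviation of Y = 89.2, Var(Y) = 7956.64, μ_Y = 374.74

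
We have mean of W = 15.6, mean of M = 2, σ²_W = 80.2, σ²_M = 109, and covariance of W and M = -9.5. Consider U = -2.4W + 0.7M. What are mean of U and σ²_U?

mean of U = -36.04, σ²_U = 547.282

mean of U = (-2.4)·mean of W + 0.7·mean of M = (-2.4)·15.6 + 0.7·2 = -36.04.
σ²_U = a²·σ²_W + b²·σ²_M + 2ab·covariance of W and M with a = -2.4, b = 0.7.
= (-2.4)²·80.2 + 0.7²·109 + 2·(-2.4)·0.7·(-9.5)
= 461.952 + 53.41 + 31.92 = 547.282.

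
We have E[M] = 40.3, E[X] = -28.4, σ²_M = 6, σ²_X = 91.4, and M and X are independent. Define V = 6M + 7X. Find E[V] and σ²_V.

E[V] = 6·E[M] + 7·E[X] = 6·40.3 + 7·(-28.4) = 43.
σ²_V = a²·σ²_M + b²·σ²_X + 2ab·covariance of M and X with a = 6, b = 7.
Independence gives covariance of M and X = 0.
= 6²·6 + 7²·91.4 + 2·6·7·0
= 216 + 4478.6 + 0 = 4694.6.

E[V] = 43, σ²_V = 4694.6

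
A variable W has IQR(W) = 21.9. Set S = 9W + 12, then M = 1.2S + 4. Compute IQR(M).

IQR(S) = |9|·21.9 = 197.1.
IQR(M) = |1.2|·197.1 = 236.52.

IQR(M) = 236.52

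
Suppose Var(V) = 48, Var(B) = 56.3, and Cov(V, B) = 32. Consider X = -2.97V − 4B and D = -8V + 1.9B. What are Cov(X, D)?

Cov(X, D) = 1556.024

By bilinearity, Cov(X, D) = ac·Var(V) + bd·Var(B) + (ad+bc)·Cov(V, B), with a=-2.97, b=-4, c=-8, d=1.9.
ac·Var(V) = (-2.97)·(-8)·48 = 1140.48
bd·Var(B) = (-4)·1.9·56.3 = -427.88
(ad+bc)·Cov(V, B) = (26.357)·32 = 843.424
Cov(X, D) = 1140.48 + (-427.88) + 843.424 = 1556.024.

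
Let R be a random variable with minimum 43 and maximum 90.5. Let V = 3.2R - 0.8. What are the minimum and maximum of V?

min(V) = 136.8, max(V) = 288.8

a = 3.2 > 0, so min(V) = a·min(R)+b = 3.2·43 + (-0.8) = 136.8 and max(V) = 3.2·90.5 + (-0.8) = 288.8.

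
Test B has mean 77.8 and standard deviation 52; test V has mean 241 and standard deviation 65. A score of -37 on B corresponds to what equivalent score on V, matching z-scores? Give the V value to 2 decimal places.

z = (-37 − 77.8)/52 ≈ -2.2077.
V = 241 + z·65 = 241 + (-37 − 77.8)·65/52 = 97.50.

V = 97.50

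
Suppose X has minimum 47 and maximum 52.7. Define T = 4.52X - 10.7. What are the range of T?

Range(T) = 25.764

Range of X = 52.7 − 47 = 5.7.
Range(T) = |a|·Range(X) = |4.52|·5.7 = 25.764.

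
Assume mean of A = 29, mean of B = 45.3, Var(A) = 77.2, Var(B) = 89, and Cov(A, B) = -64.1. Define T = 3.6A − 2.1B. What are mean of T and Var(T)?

mean of T = 3.6·mean of A + (-2.1)·mean of B = 3.6·29 + (-2.1)·45.3 = 9.27.
Var(T) = a²·Var(A) + b²·Var(B) + 2ab·Cov(A, B) with a = 3.6, b = -2.1.
= 3.6²·77.2 + (-2.1)²·89 + 2·3.6·(-2.1)·(-64.1)
= 1000.512 + 392.49 + 969.192 = 2362.194.

mean of T = 9.27, Var(T) = 2362.194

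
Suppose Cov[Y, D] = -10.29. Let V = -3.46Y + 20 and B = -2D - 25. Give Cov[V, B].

Cov[V, B] = a·c·Cov[Y, D] = (-3.46)·(-2)·(-10.29) = -71.2068. Additive constants drop out.

Cov[V, B] = -71.2068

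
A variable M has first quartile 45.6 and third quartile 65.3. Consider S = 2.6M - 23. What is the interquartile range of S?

IQR(S) = 51.22

IQR of M = Q3 − Q1 = 65.3 − 45.6 = 19.7.
Under S = aM + b, IQR(S) = |a|·IQR(M) = |2.6|·19.7 = 51.22 (shifts cancel; spread scales by |a|).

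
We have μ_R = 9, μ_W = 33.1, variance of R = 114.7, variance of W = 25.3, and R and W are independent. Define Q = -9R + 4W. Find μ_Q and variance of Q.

μ_Q = 51.4, variance of Q = 9695.5

μ_Q = (-9)·μ_R + 4·μ_W = (-9)·9 + 4·33.1 = 51.4.
variance of Q = a²·variance of R + b²·variance of W + 2ab·Cov(R, W) with a = -9, b = 4.
Independence gives Cov(R, W) = 0.
= (-9)²·114.7 + 4²·25.3 + 2·(-9)·4·0
= 9290.7 + 404.8 + 0 = 9695.5.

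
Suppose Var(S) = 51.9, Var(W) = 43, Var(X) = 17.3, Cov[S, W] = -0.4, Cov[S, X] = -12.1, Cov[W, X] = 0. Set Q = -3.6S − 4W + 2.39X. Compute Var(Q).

Var(Q) = 1656.14013

Var(Q) = a²·Var(S) + b²·Var(W) + c²·Var(X) + 2ab·Cov[S, W] + 2ac·Cov[S, X] + 2bc·Cov[W, X], with a = -3.6, b = -4, c = 2.39.
= 672.624 + 688 + 98.81933 + (-11.52) + 208.2168 + 0
= 1656.14013.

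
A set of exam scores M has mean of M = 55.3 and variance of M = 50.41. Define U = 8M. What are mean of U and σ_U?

U = 8M is linear with a = 8, b = 0.
mean of U = a·mean of M + b = 8·55.3 = 442.4.
σ_M = √50.41 = 7.1.
σ_U = |a|·σ_M = |8|·7.1 = 56.8.

mean of U = 442.4, σ_U = 56.8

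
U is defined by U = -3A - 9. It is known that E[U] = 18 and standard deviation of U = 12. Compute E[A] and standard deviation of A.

E[A] = -9, standard deviation of A = 4

From U = -3A - 9: E[U] = a·E[A] + b, so E[A] = (E[U] − b)/a = (18 − (-9))/(-3) = -9.
standard deviation of U = |a|·standard deviation of A, so standard deviation of A = 12/|-3| = 4.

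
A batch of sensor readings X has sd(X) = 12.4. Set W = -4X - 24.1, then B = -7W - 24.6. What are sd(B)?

sd(W) = |-4|·12.4 = 49.6.
sd(B) = |-7|·49.6 = 347.2.

sd(B) = 347.2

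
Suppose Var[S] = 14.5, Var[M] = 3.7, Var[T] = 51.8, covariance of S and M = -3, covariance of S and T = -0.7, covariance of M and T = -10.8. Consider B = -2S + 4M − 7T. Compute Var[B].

Var[B] = 3288.6

Var[B] = a²·Var[S] + b²·Var[M] + c²·Var[T] + 2ab·covariance of S and M + 2ac·covariance of S and T + 2bc·covariance of M and T, with a = -2, b = 4, c = -7.
= 58 + 59.2 + 2538.2 + 48 + (-19.6) + 604.8
= 3288.6.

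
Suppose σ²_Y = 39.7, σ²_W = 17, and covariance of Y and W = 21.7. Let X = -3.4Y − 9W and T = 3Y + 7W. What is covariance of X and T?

By bilinearity, covariance of X and T = ac·σ²_Y + bd·σ²_W + (ad+bc)·covariance of Y and W, with a=-3.4, b=-9, c=3, d=7.
ac·σ²_Y = (-3.4)·3·39.7 = -404.94
bd·σ²_W = (-9)·7·17 = -1071
(ad+bc)·covariance of Y and W = (-50.8)·21.7 = -1102.36
covariance of X and T = -404.94 + (-1071) + (-1102.36) = -2578.3.

covariance of X and T = -2578.3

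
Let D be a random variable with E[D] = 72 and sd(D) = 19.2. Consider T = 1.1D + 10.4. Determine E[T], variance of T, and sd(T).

T = 1.1D + 10.4 is linear with a = 1.1, b = 10.4.
E[T] = a·E[D] + b = 1.1·72 + 10.4 = 89.6.
variance of D = 19.2² = 368.64.
variance of T = a²·variance of D = 1.1²·368.64 = 446.0544 (the additive constant 10.4 does not affect variance).
sd(T) = |a|·sd(D) = |1.1|·19.2 = 21.12.

E[T] = 89.6, variance of T = 446.0544, sd(T) = 21.12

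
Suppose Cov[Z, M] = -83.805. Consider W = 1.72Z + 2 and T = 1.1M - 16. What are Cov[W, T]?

Cov[W, T] = -158.55906

Cov[W, T] = a·c·Cov[Z, M] = 1.72·1.1·(-83.805) = -158.55906. Additive constants drop out.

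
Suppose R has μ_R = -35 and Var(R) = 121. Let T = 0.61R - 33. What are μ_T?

T = 0.61R - 33 is linear with a = 0.61, b = -33.
μ_T = a·μ_R + b = 0.61·(-35) + (-33) = -54.35.

μ_T = -54.35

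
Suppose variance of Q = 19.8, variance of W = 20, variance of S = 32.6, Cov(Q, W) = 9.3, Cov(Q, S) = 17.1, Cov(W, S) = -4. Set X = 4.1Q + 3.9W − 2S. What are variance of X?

variance of X = 846.812

variance of X = a²·variance of Q + b²·variance of W + c²·variance of S + 2ab·Cov(Q, W) + 2ac·Cov(Q, S) + 2bc·Cov(W, S), with a = 4.1, b = 3.9, c = -2.
= 332.838 + 304.2 + 130.4 + 297.414 + (-280.44) + 62.4
= 846.812.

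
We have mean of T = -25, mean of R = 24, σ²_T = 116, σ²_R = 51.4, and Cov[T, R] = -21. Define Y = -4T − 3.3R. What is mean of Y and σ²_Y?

mean of Y = (-4)·mean of T + (-3.3)·mean of R = (-4)·(-25) + (-3.3)·24 = 20.8.
σ²_Y = a²·σ²_T + b²·σ²_R + 2ab·Cov[T, R] with a = -4, b = -3.3.
= (-4)²·116 + (-3.3)²·51.4 + 2·(-4)·(-3.3)·(-21)
= 1856 + 559.746 + (-554.4) = 1861.346.

mean of Y = 20.8, σ²_Y = 1861.346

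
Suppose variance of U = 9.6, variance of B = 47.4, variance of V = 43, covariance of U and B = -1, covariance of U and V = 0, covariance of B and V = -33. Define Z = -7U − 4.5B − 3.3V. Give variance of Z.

variance of Z = 855.42

variance of Z = a²·variance of U + b²·variance of B + c²·variance of V + 2ab·covariance of U and B + 2ac·covariance of U and V + 2bc·covariance of B and V, with a = -7, b = -4.5, c = -3.3.
= 470.4 + 959.85 + 468.27 + (-63) + 0 + (-980.1)
= 855.42.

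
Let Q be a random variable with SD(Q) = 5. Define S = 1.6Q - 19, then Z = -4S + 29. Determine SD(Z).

SD(S) = |1.6|·5 = 8.
SD(Z) = |-4|·8 = 32.

SD(Z) = 32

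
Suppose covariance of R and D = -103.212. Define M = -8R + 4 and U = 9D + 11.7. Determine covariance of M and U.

covariance of M and U = 7431.264

covariance of M and U = a·c·covariance of R and D = (-8)·9·(-103.212) = 7431.264. Additive constants drop out.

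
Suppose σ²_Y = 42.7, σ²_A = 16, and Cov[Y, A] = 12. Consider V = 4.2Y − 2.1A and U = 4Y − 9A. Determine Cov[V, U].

By bilinearity, Cov[V, U] = ac·σ²_Y + bd·σ²_A + (ad+bc)·Cov[Y, A], with a=4.2, b=-2.1, c=4, d=-9.
ac·σ²_Y = 4.2·4·42.7 = 717.36
bd·σ²_A = (-2.1)·(-9)·16 = 302.4
(ad+bc)·Cov[Y, A] = (-46.2)·12 = -554.4
Cov[V, U] = 717.36 + 302.4 + (-554.4) = 465.36.

Cov[V, U] = 465.36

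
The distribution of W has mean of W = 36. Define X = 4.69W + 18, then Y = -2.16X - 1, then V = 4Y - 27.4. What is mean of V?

mean of V = -1645.6976

mean of X = 4.69·36 + 18 = 186.84.
mean of Y = (-2.16)·186.84 + (-1) = -404.5744.
mean of V = 4·(-404.5744) + (-27.4) = -1645.6976.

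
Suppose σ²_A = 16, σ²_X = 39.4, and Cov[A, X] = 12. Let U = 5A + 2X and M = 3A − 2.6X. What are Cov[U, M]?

Cov[U, M] = -48.88

By bilinearity, Cov[U, M] = ac·σ²_A + bd·σ²_X + (ad+bc)·Cov[A, X], with a=5, b=2, c=3, d=-2.6.
ac·σ²_A = 5·3·16 = 240
bd·σ²_X = 2·(-2.6)·39.4 = -204.88
(ad+bc)·Cov[A, X] = (-7)·12 = -84
Cov[U, M] = 240 + (-204.88) + (-84) = -48.88.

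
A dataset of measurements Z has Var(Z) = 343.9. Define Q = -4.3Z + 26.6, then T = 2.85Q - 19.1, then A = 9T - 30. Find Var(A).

Var(Q) = (-4.3)²·343.9 = 6358.711.
Var(T) = 2.85²·6358.711 = 51648.6300975.
Var(A) = 9²·51648.6300975 = 4183539.0378975.

Var(A) = 4183539.0378975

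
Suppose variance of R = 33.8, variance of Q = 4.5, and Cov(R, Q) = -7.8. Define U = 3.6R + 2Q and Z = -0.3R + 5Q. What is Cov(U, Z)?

By bilinearity, Cov(U, Z) = ac·variance of R + bd·variance of Q + (ad+bc)·Cov(R, Q), with a=3.6, b=2, c=-0.3, d=5.
ac·variance of R = 3.6·(-0.3)·33.8 = -36.504
bd·variance of Q = 2·5·4.5 = 45
(ad+bc)·Cov(R, Q) = (17.4)·(-7.8) = -135.72
Cov(U, Z) = -36.504 + 45 + (-135.72) = -127.224.

Cov(U, Z) = -127.224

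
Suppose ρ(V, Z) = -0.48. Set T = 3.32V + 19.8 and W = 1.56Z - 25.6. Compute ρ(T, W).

Linear rescalings preserve correlation up to sign; here the slopes 3.32 and 1.56 have the same sign, so ρ(T, W) = ρ(V, Z) = -0.48.

ρ(T, W) = -0.48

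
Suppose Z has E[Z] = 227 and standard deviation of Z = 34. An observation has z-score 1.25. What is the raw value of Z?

Z = E[Z] + z·standard deviation of Z = 227 + 1.25·34 = 269.5.

Z = 269.5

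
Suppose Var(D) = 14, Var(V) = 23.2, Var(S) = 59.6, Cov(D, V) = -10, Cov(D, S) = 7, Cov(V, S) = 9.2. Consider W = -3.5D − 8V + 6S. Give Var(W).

Var(W) = 2064.7

Var(W) = a²·Var(D) + b²·Var(V) + c²·Var(S) + 2ab·Cov(D, V) + 2ac·Cov(D, S) + 2bc·Cov(V, S), with a = -3.5, b = -8, c = 6.
= 171.5 + 1484.8 + 2145.6 + (-560) + (-294) + (-883.2)
= 2064.7.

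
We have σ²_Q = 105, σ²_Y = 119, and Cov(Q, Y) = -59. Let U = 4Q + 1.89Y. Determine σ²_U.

σ²_U = 1212.9999

σ²_U = a²·σ²_Q + b²·σ²_Y + 2ab·Cov(Q, Y) with a = 4, b = 1.89.
= 4²·105 + 1.89²·119 + 2·4·1.89·(-59)
= 1680 + 425.0799 + (-892.08) = 1212.9999.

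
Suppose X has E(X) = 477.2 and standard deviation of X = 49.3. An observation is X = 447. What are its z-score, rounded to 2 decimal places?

z = (X − E(X)) / standard deviation of X = (447 − 477.2) / 49.3 ≈ -0.61.

z = -0.61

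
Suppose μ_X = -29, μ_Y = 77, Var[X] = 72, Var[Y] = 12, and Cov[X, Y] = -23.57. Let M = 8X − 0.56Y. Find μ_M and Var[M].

μ_M = 8·μ_X + (-0.56)·μ_Y = 8·(-29) + (-0.56)·77 = -275.12.
Var[M] = a²·Var[X] + b²·Var[Y] + 2ab·Cov[X, Y] with a = 8, b = -0.56.
= 8²·72 + (-0.56)²·12 + 2·8·(-0.56)·(-23.57)
= 4608 + 3.7632 + 211.1872 = 4822.9504.

μ_M = -275.12, Var[M] = 4822.9504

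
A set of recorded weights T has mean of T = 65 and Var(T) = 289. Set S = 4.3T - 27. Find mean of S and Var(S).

S = 4.3T - 27 is linear with a = 4.3, b = -27.
mean of S = a·mean of T + b = 4.3·65 + (-27) = 252.5.
Var(S) = a²·Var(T) = 4.3²·289 = 5343.61 (the additive constant -27 does not affect variance).

mean of S = 252.5, Var(S) = 5343.61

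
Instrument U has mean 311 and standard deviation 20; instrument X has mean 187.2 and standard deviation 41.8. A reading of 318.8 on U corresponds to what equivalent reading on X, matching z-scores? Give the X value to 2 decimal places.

z = (318.8 − 311)/20 = 0.39.
X = 187.2 + z·41.8 = 187.2 + (318.8 − 311)·41.8/20 ≈ 203.50.

X = 203.50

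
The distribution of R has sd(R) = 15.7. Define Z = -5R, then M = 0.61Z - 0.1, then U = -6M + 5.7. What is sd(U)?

sd(U) = 287.31

sd(Z) = |-5|·15.7 = 78.5.
sd(M) = |0.61|·78.5 = 47.885.
sd(U) = |-6|·47.885 = 287.31.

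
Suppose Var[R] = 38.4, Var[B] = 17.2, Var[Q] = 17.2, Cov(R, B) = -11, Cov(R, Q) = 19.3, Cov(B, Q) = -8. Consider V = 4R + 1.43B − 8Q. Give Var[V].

Var[V] = 572.37228

Var[V] = a²·Var[R] + b²·Var[B] + c²·Var[Q] + 2ab·Cov(R, B) + 2ac·Cov(R, Q) + 2bc·Cov(B, Q), with a = 4, b = 1.43, c = -8.
= 614.4 + 35.17228 + 1100.8 + (-125.84) + (-1235.2) + 183.04
= 572.37228.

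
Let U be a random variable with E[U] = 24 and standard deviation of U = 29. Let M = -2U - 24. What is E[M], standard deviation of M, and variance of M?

M = -2U - 24 is linear with a = -2, b = -24.
E[M] = a·E[U] + b = (-2)·24 + (-24) = -72.
standard deviation of M = |a|·standard deviation of U = |-2|·29 = 58.
variance of U = 29² = 841.
variance of M = a²·variance of U = (-2)²·841 = 3364 (the additive constant -24 does not affect variance).

E[M] = -72, standard deviation of M = 58, variance of M = 3364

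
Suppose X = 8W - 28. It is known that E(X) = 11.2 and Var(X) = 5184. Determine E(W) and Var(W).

E(W) = 4.9, Var(W) = 81

From X = 8W - 28: E(X) = a·E(W) + b, so E(W) = (E(X) − b)/a = (11.2 − (-28))/8 = 4.9.
Var(X) = a²·Var(W), so Var(W) = 5184/8² = 81.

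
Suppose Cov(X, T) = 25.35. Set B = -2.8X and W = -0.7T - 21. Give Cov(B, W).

Cov(B, W) = a·c·Cov(X, T) = (-2.8)·(-0.7)·25.35 = 49.686. Additive constants drop out.

Cov(B, W) = 49.686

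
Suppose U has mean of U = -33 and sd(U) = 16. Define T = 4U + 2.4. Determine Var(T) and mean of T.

T = 4U + 2.4 is linear with a = 4, b = 2.4.
Var(U) = 16² = 256.
Var(T) = a²·Var(U) = 4²·256 = 4096 (the additive constant 2.4 does not affect variance).
mean of T = a·mean of U + b = 4·(-33) + 2.4 = -129.6.

Var(T) = 4096, mean of T = -129.6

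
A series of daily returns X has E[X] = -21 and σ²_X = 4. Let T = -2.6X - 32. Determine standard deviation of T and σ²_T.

standard deviation of T = 5.2, σ²_T = 27.04

T = -2.6X - 32 is linear with a = -2.6, b = -32.
standard deviation of X = √4 = 2.
standard deviation of T = |a|·standard deviation of X = |-2.6|·2 = 5.2.
σ²_T = a²·σ²_X = (-2.6)²·4 = 27.04 (the additive constant -32 does not affect variance).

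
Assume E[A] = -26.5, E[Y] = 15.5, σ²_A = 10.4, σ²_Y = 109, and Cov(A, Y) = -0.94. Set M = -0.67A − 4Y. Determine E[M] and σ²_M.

E[M] = (-0.67)·E[A] + (-4)·E[Y] = (-0.67)·(-26.5) + (-4)·15.5 = -44.245.
σ²_M = a²·σ²_A + b²·σ²_Y + 2ab·Cov(A, Y) with a = -0.67, b = -4.
= (-0.67)²·10.4 + (-4)²·109 + 2·(-0.67)·(-4)·(-0.94)
= 4.66856 + 1744 + (-5.0384) = 1743.63016.

E[M] = -44.245, σ²_M = 1743.63016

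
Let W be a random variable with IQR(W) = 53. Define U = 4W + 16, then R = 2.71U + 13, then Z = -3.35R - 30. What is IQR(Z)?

IQR(U) = |4|·53 = 212.
IQR(R) = |2.71|·212 = 574.52.
IQR(Z) = |-3.35|·574.52 = 1924.642.

IQR(Z) = 1924.642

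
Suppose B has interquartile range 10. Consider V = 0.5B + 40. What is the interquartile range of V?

Under V = aB + b, IQR(V) = |a|·IQR(B) = |0.5|·10 = 5 (shifts cancel; spread scales by |a|).

IQR(V) = 5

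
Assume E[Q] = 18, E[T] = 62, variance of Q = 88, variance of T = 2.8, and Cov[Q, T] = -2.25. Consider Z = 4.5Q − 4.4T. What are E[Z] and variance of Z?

E[Z] = -191.8, variance of Z = 1925.308

E[Z] = 4.5·E[Q] + (-4.4)·E[T] = 4.5·18 + (-4.4)·62 = -191.8.
variance of Z = a²·variance of Q + b²·variance of T + 2ab·Cov[Q, T] with a = 4.5, b = -4.4.
= 4.5²·88 + (-4.4)²·2.8 + 2·4.5·(-4.4)·(-2.25)
= 1782 + 54.208 + 89.1 = 1925.308.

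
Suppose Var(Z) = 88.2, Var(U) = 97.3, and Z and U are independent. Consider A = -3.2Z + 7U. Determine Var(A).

Var(A) = a²·Var(Z) + b²·Var(U) + 2ab·Cov[Z, U] with a = -3.2, b = 7.
Independence gives Cov[Z, U] = 0.
= (-3.2)²·88.2 + 7²·97.3 + 2·(-3.2)·7·0
= 903.168 + 4767.7 + 0 = 5670.868.

Var(A) = 5670.868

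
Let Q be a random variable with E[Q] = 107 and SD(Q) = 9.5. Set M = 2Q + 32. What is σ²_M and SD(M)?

σ²_M = 361, SD(M) = 19

M = 2Q + 32 is linear with a = 2, b = 32.
σ²_Q = 9.5² = 90.25.
σ²_M = a²·σ²_Q = 2²·90.25 = 361 (the additive constant 32 does not affect variance).
SD(M) = |a|·SD(Q) = |2|·9.5 = 19.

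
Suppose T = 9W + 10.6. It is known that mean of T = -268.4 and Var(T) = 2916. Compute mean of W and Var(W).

From T = 9W + 10.6: mean of T = a·mean of W + b, so mean of W = (mean of T − b)/a = (-268.4 − 10.6)/9 = -31.
Var(T) = a²·Var(W), so Var(W) = 2916/9² = 36.

mean of W = -31, Var(W) = 36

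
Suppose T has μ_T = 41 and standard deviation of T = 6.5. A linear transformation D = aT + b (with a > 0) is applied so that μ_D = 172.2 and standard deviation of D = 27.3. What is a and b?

standard deviation of D = a·standard deviation of T (a > 0), so a = 27.3/6.5 = 4.2.
μ_D = a·μ_T + b, so b = 172.2 − 4.2·41 = 0.

a = 4.2, b = 0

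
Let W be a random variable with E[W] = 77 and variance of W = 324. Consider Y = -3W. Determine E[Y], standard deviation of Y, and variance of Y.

E[Y] = -231, standard deviation of Y = 54, variance of Y = 2916

Y = -3W is linear with a = -3, b = 0.
E[Y] = a·E[W] + b = (-3)·77 = -231.
standard deviation of W = √324 = 18.
standard deviation of Y = |a|·standard deviation of W = |-3|·18 = 54.
variance of Y = a²·variance of W = (-3)²·324 = 2916.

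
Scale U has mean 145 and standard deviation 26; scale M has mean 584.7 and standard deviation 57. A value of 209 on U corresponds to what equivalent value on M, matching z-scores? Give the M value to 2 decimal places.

M = 725.01

z = (209 − 145)/26 ≈ 2.4615.
M = 584.7 + z·57 = 584.7 + (209 − 145)·57/26 ≈ 725.01.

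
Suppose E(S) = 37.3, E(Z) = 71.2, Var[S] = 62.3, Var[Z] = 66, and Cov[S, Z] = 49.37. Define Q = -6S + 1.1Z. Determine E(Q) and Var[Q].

E(Q) = -145.48, Var[Q] = 1670.976

E(Q) = (-6)·E(S) + 1.1·E(Z) = (-6)·37.3 + 1.1·71.2 = -145.48.
Var[Q] = a²·Var[S] + b²·Var[Z] + 2ab·Cov[S, Z] with a = -6, b = 1.1.
= (-6)²·62.3 + 1.1²·66 + 2·(-6)·1.1·49.37
= 2242.8 + 79.86 + (-651.684) = 1670.976.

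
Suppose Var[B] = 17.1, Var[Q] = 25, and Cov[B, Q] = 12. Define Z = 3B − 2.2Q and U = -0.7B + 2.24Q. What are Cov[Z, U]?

Cov[Z, U] = -59.99

By bilinearity, Cov[Z, U] = ac·Var[B] + bd·Var[Q] + (ad+bc)·Cov[B, Q], with a=3, b=-2.2, c=-0.7, d=2.24.
ac·Var[B] = 3·(-0.7)·17.1 = -35.91
bd·Var[Q] = (-2.2)·2.24·25 = -123.2
(ad+bc)·Cov[B, Q] = (8.26)·12 = 99.12
Cov[Z, U] = -35.91 + (-123.2) + 99.12 = -59.99.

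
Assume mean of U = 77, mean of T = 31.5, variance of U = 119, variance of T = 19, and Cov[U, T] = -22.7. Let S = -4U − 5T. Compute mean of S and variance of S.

mean of S = (-4)·mean of U + (-5)·mean of T = (-4)·77 + (-5)·31.5 = -465.5.
variance of S = a²·variance of U + b²·variance of T + 2ab·Cov[U, T] with a = -4, b = -5.
= (-4)²·119 + (-5)²·19 + 2·(-4)·(-5)·(-22.7)
= 1904 + 475 + (-908) = 1471.

mean of S = -465.5, variance of S = 1471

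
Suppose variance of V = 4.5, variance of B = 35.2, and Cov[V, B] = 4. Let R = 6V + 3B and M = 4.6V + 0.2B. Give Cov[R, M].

By bilinearity, Cov[R, M] = ac·variance of V + bd·variance of B + (ad+bc)·Cov[V, B], with a=6, b=3, c=4.6, d=0.2.
ac·variance of V = 6·4.6·4.5 = 124.2
bd·variance of B = 3·0.2·35.2 = 21.12
(ad+bc)·Cov[V, B] = (15)·4 = 60
Cov[R, M] = 124.2 + 21.12 + 60 = 205.32.

Cov[R, M] = 205.32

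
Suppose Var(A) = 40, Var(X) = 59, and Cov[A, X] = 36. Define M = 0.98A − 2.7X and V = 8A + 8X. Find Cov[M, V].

Cov[M, V] = -1456.16

By bilinearity, Cov[M, V] = ac·Var(A) + bd·Var(X) + (ad+bc)·Cov[A, X], with a=0.98, b=-2.7, c=8, d=8.
ac·Var(A) = 0.98·8·40 = 313.6
bd·Var(X) = (-2.7)·8·59 = -1274.4
(ad+bc)·Cov[A, X] = (-13.76)·36 = -495.36
Cov[M, V] = 313.6 + (-1274.4) + (-495.36) = -1456.16.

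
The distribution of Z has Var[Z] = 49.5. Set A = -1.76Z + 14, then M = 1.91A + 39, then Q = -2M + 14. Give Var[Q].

Var[A] = (-1.76)²·49.5 = 153.3312.
Var[M] = 1.91²·153.3312 = 559.36755072.
Var[Q] = (-2)²·559.36755072 = 2237.47020288.

Var[Q] = 2237.47020288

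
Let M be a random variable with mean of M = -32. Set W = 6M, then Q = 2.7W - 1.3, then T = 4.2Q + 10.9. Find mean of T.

mean of W = 6·(-32) = -192.
mean of Q = 2.7·(-192) + (-1.3) = -519.7.
mean of T = 4.2·(-519.7) + 10.9 = -2171.84.

mean of T = -2171.84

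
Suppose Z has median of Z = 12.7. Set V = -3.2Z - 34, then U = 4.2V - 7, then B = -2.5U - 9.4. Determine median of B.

median of B = 791.82

median of V = (-3.2)·12.7 + (-34) = -74.64.
median of U = 4.2·(-74.64) + (-7) = -320.488.
median of B = (-2.5)·(-320.488) + (-9.4) = 791.82.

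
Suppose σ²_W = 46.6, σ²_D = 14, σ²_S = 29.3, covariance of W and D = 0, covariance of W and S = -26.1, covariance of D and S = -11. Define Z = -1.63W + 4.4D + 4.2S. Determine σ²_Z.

σ²_Z = 862.50474

σ²_Z = a²·σ²_W + b²·σ²_D + c²·σ²_S + 2ab·covariance of W and D + 2ac·covariance of W and S + 2bc·covariance of D and S, with a = -1.63, b = 4.4, c = 4.2.
= 123.81154 + 271.04 + 516.852 + 0 + 357.3612 + (-406.56)
= 862.50474.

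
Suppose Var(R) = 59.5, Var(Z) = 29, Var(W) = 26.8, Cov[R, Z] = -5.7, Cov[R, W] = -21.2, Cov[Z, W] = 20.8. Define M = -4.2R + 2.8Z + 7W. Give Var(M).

Var(M) = a²·Var(R) + b²·Var(Z) + c²·Var(W) + 2ab·Cov[R, Z] + 2ac·Cov[R, W] + 2bc·Cov[Z, W], with a = -4.2, b = 2.8, c = 7.
= 1049.58 + 227.36 + 1313.2 + 134.064 + 1246.56 + 815.36
= 4786.124.

Var(M) = 4786.124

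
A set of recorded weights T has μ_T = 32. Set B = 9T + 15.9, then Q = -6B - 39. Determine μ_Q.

μ_B = 9·32 + 15.9 = 303.9.
μ_Q = (-6)·303.9 + (-39) = -1862.4.

μ_Q = -1862.4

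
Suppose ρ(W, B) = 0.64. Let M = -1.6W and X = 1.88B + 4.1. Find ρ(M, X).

ρ(M, X) = -0.64

Linear rescalings preserve |correlation|; the slopes -1.6 and 1.88 have opposite signs, so the correlation flips sign: ρ(M, X) = −ρ(W, B) = -0.64.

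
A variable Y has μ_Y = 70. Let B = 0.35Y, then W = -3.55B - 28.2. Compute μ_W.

μ_W = -115.175

μ_B = 0.35·70 = 24.5.
μ_W = (-3.55)·24.5 + (-28.2) = -115.175.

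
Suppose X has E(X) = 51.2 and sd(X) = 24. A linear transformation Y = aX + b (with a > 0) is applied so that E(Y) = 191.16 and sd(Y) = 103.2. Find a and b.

sd(Y) = a·sd(X) (a > 0), so a = 103.2/24 = 4.3.
E(Y) = a·E(X) + b, so b = 191.16 − 4.3·51.2 = -29.

a = 4.3, b = -29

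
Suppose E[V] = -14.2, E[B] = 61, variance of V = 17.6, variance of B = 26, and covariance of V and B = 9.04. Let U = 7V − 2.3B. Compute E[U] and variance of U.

E[U] = -239.7, variance of U = 708.852

E[U] = 7·E[V] + (-2.3)·E[B] = 7·(-14.2) + (-2.3)·61 = -239.7.
variance of U = a²·variance of V + b²·variance of B + 2ab·covariance of V and B with a = 7, b = -2.3.
= 7²·17.6 + (-2.3)²·26 + 2·7·(-2.3)·9.04
= 862.4 + 137.54 + (-291.088) = 708.852.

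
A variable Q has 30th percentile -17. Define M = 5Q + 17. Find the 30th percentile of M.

Since a = 5 > 0 the transformation is increasing, so the 30th percentile of M = a·(P_{30} of Q) + b = 5·(-17) + 17 = -68.

30th percentile of M = -68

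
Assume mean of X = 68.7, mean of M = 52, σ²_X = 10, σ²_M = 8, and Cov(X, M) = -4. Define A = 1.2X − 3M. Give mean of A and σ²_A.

mean of A = -73.56, σ²_A = 115.2

mean of A = 1.2·mean of X + (-3)·mean of M = 1.2·68.7 + (-3)·52 = -73.56.
σ²_A = a²·σ²_X + b²·σ²_M + 2ab·Cov(X, M) with a = 1.2, b = -3.
= 1.2²·10 + (-3)²·8 + 2·1.2·(-3)·(-4)
= 14.4 + 72 + 28.8 = 115.2.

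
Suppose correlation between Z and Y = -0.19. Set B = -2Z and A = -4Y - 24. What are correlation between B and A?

Linear rescalings preserve correlation up to sign; here the slopes -2 and -4 have the same sign, so correlation between B and A = correlation between Z and Y = -0.19.

correlation between B and A = -0.19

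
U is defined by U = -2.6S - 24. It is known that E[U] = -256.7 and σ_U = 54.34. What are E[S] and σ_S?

E[S] = 89.5, σ_S = 20.9

From U = -2.6S - 24: E[U] = a·E[S] + b, so E[S] = (E[U] − b)/a = (-256.7 − (-24))/(-2.6) = 89.5.
σ_U = |a|·σ_S, so σ_S = 54.34/|-2.6| = 20.9.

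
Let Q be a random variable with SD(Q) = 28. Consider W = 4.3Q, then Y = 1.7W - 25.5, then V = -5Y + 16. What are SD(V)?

SD(W) = |4.3|·28 = 120.4.
SD(Y) = |1.7|·120.4 = 204.68.
SD(V) = |-5|·204.68 = 1023.4.

SD(V) = 1023.4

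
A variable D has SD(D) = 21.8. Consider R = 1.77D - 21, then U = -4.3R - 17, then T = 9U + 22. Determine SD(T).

SD(T) = 1493.2782

SD(R) = |1.77|·21.8 = 38.586.
SD(U) = |-4.3|·38.586 = 165.9198.
SD(T) = |9|·165.9198 = 1493.2782.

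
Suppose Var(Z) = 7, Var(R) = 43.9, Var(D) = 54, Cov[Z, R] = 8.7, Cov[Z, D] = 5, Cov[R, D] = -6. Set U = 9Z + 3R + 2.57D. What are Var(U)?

Var(U) = 1927.3446

Var(U) = a²·Var(Z) + b²·Var(R) + c²·Var(D) + 2ab·Cov[Z, R] + 2ac·Cov[Z, D] + 2bc·Cov[R, D], with a = 9, b = 3, c = 2.57.
= 567 + 395.1 + 356.6646 + 469.8 + 231.3 + (-92.52)
= 1927.3446.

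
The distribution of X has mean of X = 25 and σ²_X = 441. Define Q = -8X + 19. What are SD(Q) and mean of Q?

SD(Q) = 168, mean of Q = -181

Q = -8X + 19 is linear with a = -8, b = 19.
SD(X) = √441 = 21.
SD(Q) = |a|·SD(X) = |-8|·21 = 168.
mean of Q = a·mean of X + b = (-8)·25 + 19 = -181.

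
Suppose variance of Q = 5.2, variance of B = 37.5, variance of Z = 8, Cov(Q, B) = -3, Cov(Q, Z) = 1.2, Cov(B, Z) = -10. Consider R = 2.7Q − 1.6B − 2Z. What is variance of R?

variance of R = 114.868

variance of R = a²·variance of Q + b²·variance of B + c²·variance of Z + 2ab·Cov(Q, B) + 2ac·Cov(Q, Z) + 2bc·Cov(B, Z), with a = 2.7, b = -1.6, c = -2.
= 37.908 + 96 + 32 + 25.92 + (-12.96) + (-64)
= 114.868.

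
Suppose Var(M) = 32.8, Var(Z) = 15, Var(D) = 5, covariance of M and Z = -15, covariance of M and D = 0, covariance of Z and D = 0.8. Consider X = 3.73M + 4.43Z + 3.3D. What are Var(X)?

Var(X) = a²·Var(M) + b²·Var(Z) + c²·Var(D) + 2ab·covariance of M and Z + 2ac·covariance of M and D + 2bc·covariance of Z and D, with a = 3.73, b = 4.43, c = 3.3.
= 456.34312 + 294.3735 + 54.45 + (-495.717) + 0 + 23.3904
= 332.84002.

Var(X) = 332.84002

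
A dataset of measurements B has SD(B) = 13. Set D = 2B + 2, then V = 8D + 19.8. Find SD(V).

SD(D) = |2|·13 = 26.
SD(V) = |8|·26 = 208.

SD(V) = 208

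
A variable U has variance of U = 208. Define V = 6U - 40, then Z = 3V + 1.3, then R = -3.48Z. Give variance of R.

variance of V = 6²·208 = 7488.
variance of Z = 3²·7488 = 67392.
variance of R = (-3.48)²·67392 = 816144.0768.

variance of R = 816144.0768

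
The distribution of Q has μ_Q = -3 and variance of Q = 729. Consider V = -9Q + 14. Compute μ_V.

μ_V = 41

V = -9Q + 14 is linear with a = -9, b = 14.
μ_V = a·μ_Q + b = (-9)·(-3) + 14 = 41.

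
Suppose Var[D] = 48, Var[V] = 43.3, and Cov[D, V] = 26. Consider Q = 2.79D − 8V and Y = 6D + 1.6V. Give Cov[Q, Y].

By bilinearity, Cov[Q, Y] = ac·Var[D] + bd·Var[V] + (ad+bc)·Cov[D, V], with a=2.79, b=-8, c=6, d=1.6.
ac·Var[D] = 2.79·6·48 = 803.52
bd·Var[V] = (-8)·1.6·43.3 = -554.24
(ad+bc)·Cov[D, V] = (-43.536)·26 = -1131.936
Cov[Q, Y] = 803.52 + (-554.24) + (-1131.936) = -882.656.

Cov[Q, Y] = -882.656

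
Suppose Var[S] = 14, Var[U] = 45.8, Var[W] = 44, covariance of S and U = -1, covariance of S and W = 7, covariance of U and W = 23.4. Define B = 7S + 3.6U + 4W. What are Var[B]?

Var[B] = 2999.088

Var[B] = a²·Var[S] + b²·Var[U] + c²·Var[W] + 2ab·covariance of S and U + 2ac·covariance of S and W + 2bc·covariance of U and W, with a = 7, b = 3.6, c = 4.
= 686 + 593.568 + 704 + (-50.4) + 392 + 673.92
= 2999.088.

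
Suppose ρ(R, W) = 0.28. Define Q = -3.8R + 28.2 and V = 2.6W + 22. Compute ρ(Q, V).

Linear rescalings preserve |correlation|; the slopes -3.8 and 2.6 have opposite signs, so the correlation flips sign: ρ(Q, V) = −ρ(R, W) = -0.28.

ρ(Q, V) = -0.28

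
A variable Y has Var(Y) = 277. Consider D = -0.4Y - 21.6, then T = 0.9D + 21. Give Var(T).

Var(T) = 35.8992

Var(D) = (-0.4)²·277 = 44.32.
Var(T) = 0.9²·44.32 = 35.8992.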